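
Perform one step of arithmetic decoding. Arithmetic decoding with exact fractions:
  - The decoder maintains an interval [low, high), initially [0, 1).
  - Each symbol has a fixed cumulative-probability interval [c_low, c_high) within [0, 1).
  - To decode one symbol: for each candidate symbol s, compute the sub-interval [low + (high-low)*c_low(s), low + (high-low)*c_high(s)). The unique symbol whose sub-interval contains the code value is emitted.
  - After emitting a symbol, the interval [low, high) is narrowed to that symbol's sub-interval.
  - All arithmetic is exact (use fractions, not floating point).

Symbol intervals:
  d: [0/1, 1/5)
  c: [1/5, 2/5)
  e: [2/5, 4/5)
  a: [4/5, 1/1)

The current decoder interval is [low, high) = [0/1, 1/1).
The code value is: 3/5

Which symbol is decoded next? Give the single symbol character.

Interval width = high − low = 1/1 − 0/1 = 1/1
Scaled code = (code − low) / width = (3/5 − 0/1) / 1/1 = 3/5
  d: [0/1, 1/5) 
  c: [1/5, 2/5) 
  e: [2/5, 4/5) ← scaled code falls here ✓
  a: [4/5, 1/1) 

Answer: e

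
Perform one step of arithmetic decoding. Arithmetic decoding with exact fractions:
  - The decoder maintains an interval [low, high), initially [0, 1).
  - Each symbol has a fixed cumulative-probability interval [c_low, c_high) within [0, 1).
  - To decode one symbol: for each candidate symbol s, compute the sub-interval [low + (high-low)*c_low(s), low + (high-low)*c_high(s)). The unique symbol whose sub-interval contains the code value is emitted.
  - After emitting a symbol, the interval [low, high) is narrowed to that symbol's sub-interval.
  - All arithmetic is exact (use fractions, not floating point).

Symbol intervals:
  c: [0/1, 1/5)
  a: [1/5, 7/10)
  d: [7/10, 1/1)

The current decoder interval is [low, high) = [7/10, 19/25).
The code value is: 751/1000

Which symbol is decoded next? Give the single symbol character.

Answer: d

Derivation:
Interval width = high − low = 19/25 − 7/10 = 3/50
Scaled code = (code − low) / width = (751/1000 − 7/10) / 3/50 = 17/20
  c: [0/1, 1/5) 
  a: [1/5, 7/10) 
  d: [7/10, 1/1) ← scaled code falls here ✓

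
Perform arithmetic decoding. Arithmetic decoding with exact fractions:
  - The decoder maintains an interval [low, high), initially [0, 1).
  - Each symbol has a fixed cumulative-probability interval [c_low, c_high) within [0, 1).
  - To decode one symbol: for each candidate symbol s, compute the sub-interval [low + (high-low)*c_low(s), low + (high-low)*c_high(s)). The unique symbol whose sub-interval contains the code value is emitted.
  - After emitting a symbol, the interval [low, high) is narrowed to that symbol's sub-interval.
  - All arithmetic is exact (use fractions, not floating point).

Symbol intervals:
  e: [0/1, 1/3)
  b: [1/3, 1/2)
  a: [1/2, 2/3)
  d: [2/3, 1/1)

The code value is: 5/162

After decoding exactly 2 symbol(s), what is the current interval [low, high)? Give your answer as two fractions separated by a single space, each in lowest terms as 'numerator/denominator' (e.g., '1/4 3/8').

Answer: 0/1 1/9

Derivation:
Step 1: interval [0/1, 1/1), width = 1/1 - 0/1 = 1/1
  'e': [0/1 + 1/1*0/1, 0/1 + 1/1*1/3) = [0/1, 1/3) <- contains code 5/162
  'b': [0/1 + 1/1*1/3, 0/1 + 1/1*1/2) = [1/3, 1/2)
  'a': [0/1 + 1/1*1/2, 0/1 + 1/1*2/3) = [1/2, 2/3)
  'd': [0/1 + 1/1*2/3, 0/1 + 1/1*1/1) = [2/3, 1/1)
  emit 'e', narrow to [0/1, 1/3)
Step 2: interval [0/1, 1/3), width = 1/3 - 0/1 = 1/3
  'e': [0/1 + 1/3*0/1, 0/1 + 1/3*1/3) = [0/1, 1/9) <- contains code 5/162
  'b': [0/1 + 1/3*1/3, 0/1 + 1/3*1/2) = [1/9, 1/6)
  'a': [0/1 + 1/3*1/2, 0/1 + 1/3*2/3) = [1/6, 2/9)
  'd': [0/1 + 1/3*2/3, 0/1 + 1/3*1/1) = [2/9, 1/3)
  emit 'e', narrow to [0/1, 1/9)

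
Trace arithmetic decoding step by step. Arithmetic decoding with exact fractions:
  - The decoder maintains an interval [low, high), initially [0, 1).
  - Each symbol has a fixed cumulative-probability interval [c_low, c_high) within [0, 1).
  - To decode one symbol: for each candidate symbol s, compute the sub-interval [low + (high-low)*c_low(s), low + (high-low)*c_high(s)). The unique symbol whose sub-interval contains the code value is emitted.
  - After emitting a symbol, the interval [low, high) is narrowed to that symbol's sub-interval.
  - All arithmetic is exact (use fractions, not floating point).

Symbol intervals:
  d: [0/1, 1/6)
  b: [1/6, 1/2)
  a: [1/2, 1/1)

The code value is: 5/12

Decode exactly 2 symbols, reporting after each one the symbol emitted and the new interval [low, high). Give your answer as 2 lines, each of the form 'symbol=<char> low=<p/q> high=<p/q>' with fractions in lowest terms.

Step 1: interval [0/1, 1/1), width = 1/1 - 0/1 = 1/1
  'd': [0/1 + 1/1*0/1, 0/1 + 1/1*1/6) = [0/1, 1/6)
  'b': [0/1 + 1/1*1/6, 0/1 + 1/1*1/2) = [1/6, 1/2) <- contains code 5/12
  'a': [0/1 + 1/1*1/2, 0/1 + 1/1*1/1) = [1/2, 1/1)
  emit 'b', narrow to [1/6, 1/2)
Step 2: interval [1/6, 1/2), width = 1/2 - 1/6 = 1/3
  'd': [1/6 + 1/3*0/1, 1/6 + 1/3*1/6) = [1/6, 2/9)
  'b': [1/6 + 1/3*1/6, 1/6 + 1/3*1/2) = [2/9, 1/3)
  'a': [1/6 + 1/3*1/2, 1/6 + 1/3*1/1) = [1/3, 1/2) <- contains code 5/12
  emit 'a', narrow to [1/3, 1/2)

Answer: symbol=b low=1/6 high=1/2
symbol=a low=1/3 high=1/2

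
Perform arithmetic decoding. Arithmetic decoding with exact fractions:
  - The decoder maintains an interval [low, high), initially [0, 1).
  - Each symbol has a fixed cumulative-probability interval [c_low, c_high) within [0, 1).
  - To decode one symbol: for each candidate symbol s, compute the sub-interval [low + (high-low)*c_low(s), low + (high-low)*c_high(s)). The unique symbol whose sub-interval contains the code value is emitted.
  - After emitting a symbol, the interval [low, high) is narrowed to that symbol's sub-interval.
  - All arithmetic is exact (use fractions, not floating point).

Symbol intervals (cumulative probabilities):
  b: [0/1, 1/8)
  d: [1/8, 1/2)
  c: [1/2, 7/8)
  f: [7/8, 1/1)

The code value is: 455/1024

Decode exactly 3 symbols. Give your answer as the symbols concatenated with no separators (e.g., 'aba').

Answer: dcf

Derivation:
Step 1: interval [0/1, 1/1), width = 1/1 - 0/1 = 1/1
  'b': [0/1 + 1/1*0/1, 0/1 + 1/1*1/8) = [0/1, 1/8)
  'd': [0/1 + 1/1*1/8, 0/1 + 1/1*1/2) = [1/8, 1/2) <- contains code 455/1024
  'c': [0/1 + 1/1*1/2, 0/1 + 1/1*7/8) = [1/2, 7/8)
  'f': [0/1 + 1/1*7/8, 0/1 + 1/1*1/1) = [7/8, 1/1)
  emit 'd', narrow to [1/8, 1/2)
Step 2: interval [1/8, 1/2), width = 1/2 - 1/8 = 3/8
  'b': [1/8 + 3/8*0/1, 1/8 + 3/8*1/8) = [1/8, 11/64)
  'd': [1/8 + 3/8*1/8, 1/8 + 3/8*1/2) = [11/64, 5/16)
  'c': [1/8 + 3/8*1/2, 1/8 + 3/8*7/8) = [5/16, 29/64) <- contains code 455/1024
  'f': [1/8 + 3/8*7/8, 1/8 + 3/8*1/1) = [29/64, 1/2)
  emit 'c', narrow to [5/16, 29/64)
Step 3: interval [5/16, 29/64), width = 29/64 - 5/16 = 9/64
  'b': [5/16 + 9/64*0/1, 5/16 + 9/64*1/8) = [5/16, 169/512)
  'd': [5/16 + 9/64*1/8, 5/16 + 9/64*1/2) = [169/512, 49/128)
  'c': [5/16 + 9/64*1/2, 5/16 + 9/64*7/8) = [49/128, 223/512)
  'f': [5/16 + 9/64*7/8, 5/16 + 9/64*1/1) = [223/512, 29/64) <- contains code 455/1024
  emit 'f', narrow to [223/512, 29/64)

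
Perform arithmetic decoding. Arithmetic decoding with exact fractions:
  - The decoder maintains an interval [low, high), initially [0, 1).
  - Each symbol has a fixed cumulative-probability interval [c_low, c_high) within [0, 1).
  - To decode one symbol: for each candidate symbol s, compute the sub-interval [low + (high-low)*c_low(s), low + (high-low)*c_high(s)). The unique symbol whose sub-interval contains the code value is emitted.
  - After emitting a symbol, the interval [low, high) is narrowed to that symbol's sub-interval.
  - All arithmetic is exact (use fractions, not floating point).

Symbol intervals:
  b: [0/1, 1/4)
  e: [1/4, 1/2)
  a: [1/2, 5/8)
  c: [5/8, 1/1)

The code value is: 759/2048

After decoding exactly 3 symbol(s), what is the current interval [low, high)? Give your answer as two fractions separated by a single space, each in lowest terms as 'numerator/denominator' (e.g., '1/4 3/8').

Step 1: interval [0/1, 1/1), width = 1/1 - 0/1 = 1/1
  'b': [0/1 + 1/1*0/1, 0/1 + 1/1*1/4) = [0/1, 1/4)
  'e': [0/1 + 1/1*1/4, 0/1 + 1/1*1/2) = [1/4, 1/2) <- contains code 759/2048
  'a': [0/1 + 1/1*1/2, 0/1 + 1/1*5/8) = [1/2, 5/8)
  'c': [0/1 + 1/1*5/8, 0/1 + 1/1*1/1) = [5/8, 1/1)
  emit 'e', narrow to [1/4, 1/2)
Step 2: interval [1/4, 1/2), width = 1/2 - 1/4 = 1/4
  'b': [1/4 + 1/4*0/1, 1/4 + 1/4*1/4) = [1/4, 5/16)
  'e': [1/4 + 1/4*1/4, 1/4 + 1/4*1/2) = [5/16, 3/8) <- contains code 759/2048
  'a': [1/4 + 1/4*1/2, 1/4 + 1/4*5/8) = [3/8, 13/32)
  'c': [1/4 + 1/4*5/8, 1/4 + 1/4*1/1) = [13/32, 1/2)
  emit 'e', narrow to [5/16, 3/8)
Step 3: interval [5/16, 3/8), width = 3/8 - 5/16 = 1/16
  'b': [5/16 + 1/16*0/1, 5/16 + 1/16*1/4) = [5/16, 21/64)
  'e': [5/16 + 1/16*1/4, 5/16 + 1/16*1/2) = [21/64, 11/32)
  'a': [5/16 + 1/16*1/2, 5/16 + 1/16*5/8) = [11/32, 45/128)
  'c': [5/16 + 1/16*5/8, 5/16 + 1/16*1/1) = [45/128, 3/8) <- contains code 759/2048
  emit 'c', narrow to [45/128, 3/8)

Answer: 45/128 3/8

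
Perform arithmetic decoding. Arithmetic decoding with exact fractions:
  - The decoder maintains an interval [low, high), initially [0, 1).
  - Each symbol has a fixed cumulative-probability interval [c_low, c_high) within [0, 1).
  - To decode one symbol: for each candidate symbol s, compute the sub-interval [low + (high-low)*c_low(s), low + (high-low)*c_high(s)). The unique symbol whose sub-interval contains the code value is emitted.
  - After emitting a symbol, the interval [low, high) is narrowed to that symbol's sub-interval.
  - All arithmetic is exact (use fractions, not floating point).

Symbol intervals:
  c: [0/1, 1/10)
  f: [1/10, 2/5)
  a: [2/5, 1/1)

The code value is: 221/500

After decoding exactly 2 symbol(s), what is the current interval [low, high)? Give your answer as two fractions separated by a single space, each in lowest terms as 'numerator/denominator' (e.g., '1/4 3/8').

Step 1: interval [0/1, 1/1), width = 1/1 - 0/1 = 1/1
  'c': [0/1 + 1/1*0/1, 0/1 + 1/1*1/10) = [0/1, 1/10)
  'f': [0/1 + 1/1*1/10, 0/1 + 1/1*2/5) = [1/10, 2/5)
  'a': [0/1 + 1/1*2/5, 0/1 + 1/1*1/1) = [2/5, 1/1) <- contains code 221/500
  emit 'a', narrow to [2/5, 1/1)
Step 2: interval [2/5, 1/1), width = 1/1 - 2/5 = 3/5
  'c': [2/5 + 3/5*0/1, 2/5 + 3/5*1/10) = [2/5, 23/50) <- contains code 221/500
  'f': [2/5 + 3/5*1/10, 2/5 + 3/5*2/5) = [23/50, 16/25)
  'a': [2/5 + 3/5*2/5, 2/5 + 3/5*1/1) = [16/25, 1/1)
  emit 'c', narrow to [2/5, 23/50)

Answer: 2/5 23/50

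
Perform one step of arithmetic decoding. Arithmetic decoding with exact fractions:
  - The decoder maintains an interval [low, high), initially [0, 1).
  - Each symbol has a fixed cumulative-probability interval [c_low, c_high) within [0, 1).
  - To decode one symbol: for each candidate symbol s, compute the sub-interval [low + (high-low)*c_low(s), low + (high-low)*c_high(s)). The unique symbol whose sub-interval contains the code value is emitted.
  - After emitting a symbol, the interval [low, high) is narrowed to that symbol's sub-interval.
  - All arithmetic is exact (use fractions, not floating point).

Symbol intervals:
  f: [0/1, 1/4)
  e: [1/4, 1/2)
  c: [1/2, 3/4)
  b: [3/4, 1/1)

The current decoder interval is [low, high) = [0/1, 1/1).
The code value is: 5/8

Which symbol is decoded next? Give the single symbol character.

Interval width = high − low = 1/1 − 0/1 = 1/1
Scaled code = (code − low) / width = (5/8 − 0/1) / 1/1 = 5/8
  f: [0/1, 1/4) 
  e: [1/4, 1/2) 
  c: [1/2, 3/4) ← scaled code falls here ✓
  b: [3/4, 1/1) 

Answer: c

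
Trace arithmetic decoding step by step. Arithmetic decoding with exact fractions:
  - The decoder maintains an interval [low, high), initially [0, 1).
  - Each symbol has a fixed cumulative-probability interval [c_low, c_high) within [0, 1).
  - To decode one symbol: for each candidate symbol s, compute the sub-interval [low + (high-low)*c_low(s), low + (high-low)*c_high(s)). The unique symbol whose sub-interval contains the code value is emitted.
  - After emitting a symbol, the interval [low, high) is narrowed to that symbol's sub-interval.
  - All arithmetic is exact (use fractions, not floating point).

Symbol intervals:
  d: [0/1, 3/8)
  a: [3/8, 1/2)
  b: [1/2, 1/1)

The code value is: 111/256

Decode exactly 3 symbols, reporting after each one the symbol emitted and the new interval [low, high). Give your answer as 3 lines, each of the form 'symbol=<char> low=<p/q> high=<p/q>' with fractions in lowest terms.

Step 1: interval [0/1, 1/1), width = 1/1 - 0/1 = 1/1
  'd': [0/1 + 1/1*0/1, 0/1 + 1/1*3/8) = [0/1, 3/8)
  'a': [0/1 + 1/1*3/8, 0/1 + 1/1*1/2) = [3/8, 1/2) <- contains code 111/256
  'b': [0/1 + 1/1*1/2, 0/1 + 1/1*1/1) = [1/2, 1/1)
  emit 'a', narrow to [3/8, 1/2)
Step 2: interval [3/8, 1/2), width = 1/2 - 3/8 = 1/8
  'd': [3/8 + 1/8*0/1, 3/8 + 1/8*3/8) = [3/8, 27/64)
  'a': [3/8 + 1/8*3/8, 3/8 + 1/8*1/2) = [27/64, 7/16) <- contains code 111/256
  'b': [3/8 + 1/8*1/2, 3/8 + 1/8*1/1) = [7/16, 1/2)
  emit 'a', narrow to [27/64, 7/16)
Step 3: interval [27/64, 7/16), width = 7/16 - 27/64 = 1/64
  'd': [27/64 + 1/64*0/1, 27/64 + 1/64*3/8) = [27/64, 219/512)
  'a': [27/64 + 1/64*3/8, 27/64 + 1/64*1/2) = [219/512, 55/128)
  'b': [27/64 + 1/64*1/2, 27/64 + 1/64*1/1) = [55/128, 7/16) <- contains code 111/256
  emit 'b', narrow to [55/128, 7/16)

Answer: symbol=a low=3/8 high=1/2
symbol=a low=27/64 high=7/16
symbol=b low=55/128 high=7/16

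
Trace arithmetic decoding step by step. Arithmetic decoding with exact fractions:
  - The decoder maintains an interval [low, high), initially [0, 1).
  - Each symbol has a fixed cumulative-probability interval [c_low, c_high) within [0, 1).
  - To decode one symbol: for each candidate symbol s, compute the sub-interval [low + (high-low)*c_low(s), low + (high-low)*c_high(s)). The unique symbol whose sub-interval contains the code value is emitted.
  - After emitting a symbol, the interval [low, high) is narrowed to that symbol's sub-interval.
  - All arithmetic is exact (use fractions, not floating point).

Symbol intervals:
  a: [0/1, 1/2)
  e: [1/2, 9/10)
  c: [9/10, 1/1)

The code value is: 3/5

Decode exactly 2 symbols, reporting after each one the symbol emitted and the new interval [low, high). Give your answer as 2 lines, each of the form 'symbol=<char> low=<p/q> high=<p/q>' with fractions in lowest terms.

Step 1: interval [0/1, 1/1), width = 1/1 - 0/1 = 1/1
  'a': [0/1 + 1/1*0/1, 0/1 + 1/1*1/2) = [0/1, 1/2)
  'e': [0/1 + 1/1*1/2, 0/1 + 1/1*9/10) = [1/2, 9/10) <- contains code 3/5
  'c': [0/1 + 1/1*9/10, 0/1 + 1/1*1/1) = [9/10, 1/1)
  emit 'e', narrow to [1/2, 9/10)
Step 2: interval [1/2, 9/10), width = 9/10 - 1/2 = 2/5
  'a': [1/2 + 2/5*0/1, 1/2 + 2/5*1/2) = [1/2, 7/10) <- contains code 3/5
  'e': [1/2 + 2/5*1/2, 1/2 + 2/5*9/10) = [7/10, 43/50)
  'c': [1/2 + 2/5*9/10, 1/2 + 2/5*1/1) = [43/50, 9/10)
  emit 'a', narrow to [1/2, 7/10)

Answer: symbol=e low=1/2 high=9/10
symbol=a low=1/2 high=7/10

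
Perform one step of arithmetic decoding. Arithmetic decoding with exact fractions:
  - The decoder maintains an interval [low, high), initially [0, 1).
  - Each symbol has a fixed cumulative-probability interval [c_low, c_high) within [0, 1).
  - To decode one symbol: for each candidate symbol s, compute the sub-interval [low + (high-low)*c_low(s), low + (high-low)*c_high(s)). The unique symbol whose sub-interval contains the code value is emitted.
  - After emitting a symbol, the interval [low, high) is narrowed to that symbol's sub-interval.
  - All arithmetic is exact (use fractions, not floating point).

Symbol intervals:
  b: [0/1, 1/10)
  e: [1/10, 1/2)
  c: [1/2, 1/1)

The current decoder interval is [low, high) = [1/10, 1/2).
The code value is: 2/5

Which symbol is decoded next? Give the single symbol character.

Interval width = high − low = 1/2 − 1/10 = 2/5
Scaled code = (code − low) / width = (2/5 − 1/10) / 2/5 = 3/4
  b: [0/1, 1/10) 
  e: [1/10, 1/2) 
  c: [1/2, 1/1) ← scaled code falls here ✓

Answer: c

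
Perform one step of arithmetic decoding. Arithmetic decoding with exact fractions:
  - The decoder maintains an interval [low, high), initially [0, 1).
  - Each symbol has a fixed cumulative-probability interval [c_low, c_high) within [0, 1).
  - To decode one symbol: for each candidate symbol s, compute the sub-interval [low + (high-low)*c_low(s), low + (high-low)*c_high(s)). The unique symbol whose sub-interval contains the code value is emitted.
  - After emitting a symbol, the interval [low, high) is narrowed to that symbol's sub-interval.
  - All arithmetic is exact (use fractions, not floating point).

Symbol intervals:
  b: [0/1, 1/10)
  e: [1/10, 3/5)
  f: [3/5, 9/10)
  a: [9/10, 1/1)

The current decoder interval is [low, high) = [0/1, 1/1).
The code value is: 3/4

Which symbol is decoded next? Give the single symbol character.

Answer: f

Derivation:
Interval width = high − low = 1/1 − 0/1 = 1/1
Scaled code = (code − low) / width = (3/4 − 0/1) / 1/1 = 3/4
  b: [0/1, 1/10) 
  e: [1/10, 3/5) 
  f: [3/5, 9/10) ← scaled code falls here ✓
  a: [9/10, 1/1) 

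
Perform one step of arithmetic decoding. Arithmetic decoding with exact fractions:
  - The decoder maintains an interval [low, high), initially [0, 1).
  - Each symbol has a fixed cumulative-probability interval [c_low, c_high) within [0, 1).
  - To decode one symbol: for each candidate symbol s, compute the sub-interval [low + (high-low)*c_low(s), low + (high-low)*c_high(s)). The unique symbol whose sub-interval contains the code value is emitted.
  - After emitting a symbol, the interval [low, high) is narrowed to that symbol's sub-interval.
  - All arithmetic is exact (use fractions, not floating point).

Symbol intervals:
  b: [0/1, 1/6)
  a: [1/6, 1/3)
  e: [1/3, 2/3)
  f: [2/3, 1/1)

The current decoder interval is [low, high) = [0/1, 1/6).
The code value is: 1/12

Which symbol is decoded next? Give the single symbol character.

Interval width = high − low = 1/6 − 0/1 = 1/6
Scaled code = (code − low) / width = (1/12 − 0/1) / 1/6 = 1/2
  b: [0/1, 1/6) 
  a: [1/6, 1/3) 
  e: [1/3, 2/3) ← scaled code falls here ✓
  f: [2/3, 1/1) 

Answer: e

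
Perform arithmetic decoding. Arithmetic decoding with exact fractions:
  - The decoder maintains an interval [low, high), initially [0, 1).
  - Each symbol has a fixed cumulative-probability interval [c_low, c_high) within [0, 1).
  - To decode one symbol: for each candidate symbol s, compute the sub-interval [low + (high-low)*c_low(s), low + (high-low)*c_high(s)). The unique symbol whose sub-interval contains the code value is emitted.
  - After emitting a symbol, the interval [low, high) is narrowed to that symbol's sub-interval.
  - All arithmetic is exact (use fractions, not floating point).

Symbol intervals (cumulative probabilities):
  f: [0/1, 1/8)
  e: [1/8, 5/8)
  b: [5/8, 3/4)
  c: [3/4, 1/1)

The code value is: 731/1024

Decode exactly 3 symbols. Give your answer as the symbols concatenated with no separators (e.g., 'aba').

Answer: bbb

Derivation:
Step 1: interval [0/1, 1/1), width = 1/1 - 0/1 = 1/1
  'f': [0/1 + 1/1*0/1, 0/1 + 1/1*1/8) = [0/1, 1/8)
  'e': [0/1 + 1/1*1/8, 0/1 + 1/1*5/8) = [1/8, 5/8)
  'b': [0/1 + 1/1*5/8, 0/1 + 1/1*3/4) = [5/8, 3/4) <- contains code 731/1024
  'c': [0/1 + 1/1*3/4, 0/1 + 1/1*1/1) = [3/4, 1/1)
  emit 'b', narrow to [5/8, 3/4)
Step 2: interval [5/8, 3/4), width = 3/4 - 5/8 = 1/8
  'f': [5/8 + 1/8*0/1, 5/8 + 1/8*1/8) = [5/8, 41/64)
  'e': [5/8 + 1/8*1/8, 5/8 + 1/8*5/8) = [41/64, 45/64)
  'b': [5/8 + 1/8*5/8, 5/8 + 1/8*3/4) = [45/64, 23/32) <- contains code 731/1024
  'c': [5/8 + 1/8*3/4, 5/8 + 1/8*1/1) = [23/32, 3/4)
  emit 'b', narrow to [45/64, 23/32)
Step 3: interval [45/64, 23/32), width = 23/32 - 45/64 = 1/64
  'f': [45/64 + 1/64*0/1, 45/64 + 1/64*1/8) = [45/64, 361/512)
  'e': [45/64 + 1/64*1/8, 45/64 + 1/64*5/8) = [361/512, 365/512)
  'b': [45/64 + 1/64*5/8, 45/64 + 1/64*3/4) = [365/512, 183/256) <- contains code 731/1024
  'c': [45/64 + 1/64*3/4, 45/64 + 1/64*1/1) = [183/256, 23/32)
  emit 'b', narrow to [365/512, 183/256)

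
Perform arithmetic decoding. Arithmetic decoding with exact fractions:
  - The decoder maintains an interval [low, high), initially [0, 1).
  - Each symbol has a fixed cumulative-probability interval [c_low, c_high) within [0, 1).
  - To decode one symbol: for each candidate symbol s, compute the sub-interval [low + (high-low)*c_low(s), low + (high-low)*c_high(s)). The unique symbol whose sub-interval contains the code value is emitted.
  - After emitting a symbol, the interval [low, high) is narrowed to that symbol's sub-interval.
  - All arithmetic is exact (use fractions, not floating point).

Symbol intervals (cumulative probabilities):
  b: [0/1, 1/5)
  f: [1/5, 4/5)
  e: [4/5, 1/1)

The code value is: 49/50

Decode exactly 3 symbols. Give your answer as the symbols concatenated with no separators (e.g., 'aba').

Answer: eef

Derivation:
Step 1: interval [0/1, 1/1), width = 1/1 - 0/1 = 1/1
  'b': [0/1 + 1/1*0/1, 0/1 + 1/1*1/5) = [0/1, 1/5)
  'f': [0/1 + 1/1*1/5, 0/1 + 1/1*4/5) = [1/5, 4/5)
  'e': [0/1 + 1/1*4/5, 0/1 + 1/1*1/1) = [4/5, 1/1) <- contains code 49/50
  emit 'e', narrow to [4/5, 1/1)
Step 2: interval [4/5, 1/1), width = 1/1 - 4/5 = 1/5
  'b': [4/5 + 1/5*0/1, 4/5 + 1/5*1/5) = [4/5, 21/25)
  'f': [4/5 + 1/5*1/5, 4/5 + 1/5*4/5) = [21/25, 24/25)
  'e': [4/5 + 1/5*4/5, 4/5 + 1/5*1/1) = [24/25, 1/1) <- contains code 49/50
  emit 'e', narrow to [24/25, 1/1)
Step 3: interval [24/25, 1/1), width = 1/1 - 24/25 = 1/25
  'b': [24/25 + 1/25*0/1, 24/25 + 1/25*1/5) = [24/25, 121/125)
  'f': [24/25 + 1/25*1/5, 24/25 + 1/25*4/5) = [121/125, 124/125) <- contains code 49/50
  'e': [24/25 + 1/25*4/5, 24/25 + 1/25*1/1) = [124/125, 1/1)
  emit 'f', narrow to [121/125, 124/125)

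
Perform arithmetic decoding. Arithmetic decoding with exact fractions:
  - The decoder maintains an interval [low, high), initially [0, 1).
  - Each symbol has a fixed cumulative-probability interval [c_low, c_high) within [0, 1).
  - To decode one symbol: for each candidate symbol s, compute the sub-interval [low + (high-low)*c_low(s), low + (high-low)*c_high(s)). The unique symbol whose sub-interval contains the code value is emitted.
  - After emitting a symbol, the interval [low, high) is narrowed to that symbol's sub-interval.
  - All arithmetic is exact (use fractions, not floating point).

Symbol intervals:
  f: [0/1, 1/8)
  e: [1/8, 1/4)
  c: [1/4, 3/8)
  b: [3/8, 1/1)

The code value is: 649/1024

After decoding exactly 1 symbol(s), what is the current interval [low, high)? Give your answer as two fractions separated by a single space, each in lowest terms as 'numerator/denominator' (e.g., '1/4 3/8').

Step 1: interval [0/1, 1/1), width = 1/1 - 0/1 = 1/1
  'f': [0/1 + 1/1*0/1, 0/1 + 1/1*1/8) = [0/1, 1/8)
  'e': [0/1 + 1/1*1/8, 0/1 + 1/1*1/4) = [1/8, 1/4)
  'c': [0/1 + 1/1*1/4, 0/1 + 1/1*3/8) = [1/4, 3/8)
  'b': [0/1 + 1/1*3/8, 0/1 + 1/1*1/1) = [3/8, 1/1) <- contains code 649/1024
  emit 'b', narrow to [3/8, 1/1)

Answer: 3/8 1/1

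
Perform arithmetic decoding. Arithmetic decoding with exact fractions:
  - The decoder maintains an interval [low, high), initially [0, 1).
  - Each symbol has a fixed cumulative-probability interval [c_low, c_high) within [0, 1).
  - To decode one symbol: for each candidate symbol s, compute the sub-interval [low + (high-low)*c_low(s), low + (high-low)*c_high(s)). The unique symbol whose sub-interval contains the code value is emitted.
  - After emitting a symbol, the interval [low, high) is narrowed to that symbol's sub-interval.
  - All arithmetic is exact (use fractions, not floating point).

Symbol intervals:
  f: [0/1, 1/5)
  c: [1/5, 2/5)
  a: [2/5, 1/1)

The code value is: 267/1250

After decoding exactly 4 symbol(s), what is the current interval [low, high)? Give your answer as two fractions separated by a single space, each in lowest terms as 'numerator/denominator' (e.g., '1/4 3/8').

Answer: 132/625 27/125

Derivation:
Step 1: interval [0/1, 1/1), width = 1/1 - 0/1 = 1/1
  'f': [0/1 + 1/1*0/1, 0/1 + 1/1*1/5) = [0/1, 1/5)
  'c': [0/1 + 1/1*1/5, 0/1 + 1/1*2/5) = [1/5, 2/5) <- contains code 267/1250
  'a': [0/1 + 1/1*2/5, 0/1 + 1/1*1/1) = [2/5, 1/1)
  emit 'c', narrow to [1/5, 2/5)
Step 2: interval [1/5, 2/5), width = 2/5 - 1/5 = 1/5
  'f': [1/5 + 1/5*0/1, 1/5 + 1/5*1/5) = [1/5, 6/25) <- contains code 267/1250
  'c': [1/5 + 1/5*1/5, 1/5 + 1/5*2/5) = [6/25, 7/25)
  'a': [1/5 + 1/5*2/5, 1/5 + 1/5*1/1) = [7/25, 2/5)
  emit 'f', narrow to [1/5, 6/25)
Step 3: interval [1/5, 6/25), width = 6/25 - 1/5 = 1/25
  'f': [1/5 + 1/25*0/1, 1/5 + 1/25*1/5) = [1/5, 26/125)
  'c': [1/5 + 1/25*1/5, 1/5 + 1/25*2/5) = [26/125, 27/125) <- contains code 267/1250
  'a': [1/5 + 1/25*2/5, 1/5 + 1/25*1/1) = [27/125, 6/25)
  emit 'c', narrow to [26/125, 27/125)
Step 4: interval [26/125, 27/125), width = 27/125 - 26/125 = 1/125
  'f': [26/125 + 1/125*0/1, 26/125 + 1/125*1/5) = [26/125, 131/625)
  'c': [26/125 + 1/125*1/5, 26/125 + 1/125*2/5) = [131/625, 132/625)
  'a': [26/125 + 1/125*2/5, 26/125 + 1/125*1/1) = [132/625, 27/125) <- contains code 267/1250
  emit 'a', narrow to [132/625, 27/125)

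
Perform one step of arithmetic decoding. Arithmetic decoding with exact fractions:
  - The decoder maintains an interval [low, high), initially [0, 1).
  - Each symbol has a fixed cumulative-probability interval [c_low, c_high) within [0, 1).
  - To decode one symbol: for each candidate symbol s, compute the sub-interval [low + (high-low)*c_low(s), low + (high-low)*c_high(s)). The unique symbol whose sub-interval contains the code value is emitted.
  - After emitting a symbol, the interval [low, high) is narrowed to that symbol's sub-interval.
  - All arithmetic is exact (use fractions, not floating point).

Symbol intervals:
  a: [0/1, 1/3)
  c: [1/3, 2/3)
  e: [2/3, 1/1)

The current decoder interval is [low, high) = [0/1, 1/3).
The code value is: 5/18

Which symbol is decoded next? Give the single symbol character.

Interval width = high − low = 1/3 − 0/1 = 1/3
Scaled code = (code − low) / width = (5/18 − 0/1) / 1/3 = 5/6
  a: [0/1, 1/3) 
  c: [1/3, 2/3) 
  e: [2/3, 1/1) ← scaled code falls here ✓

Answer: e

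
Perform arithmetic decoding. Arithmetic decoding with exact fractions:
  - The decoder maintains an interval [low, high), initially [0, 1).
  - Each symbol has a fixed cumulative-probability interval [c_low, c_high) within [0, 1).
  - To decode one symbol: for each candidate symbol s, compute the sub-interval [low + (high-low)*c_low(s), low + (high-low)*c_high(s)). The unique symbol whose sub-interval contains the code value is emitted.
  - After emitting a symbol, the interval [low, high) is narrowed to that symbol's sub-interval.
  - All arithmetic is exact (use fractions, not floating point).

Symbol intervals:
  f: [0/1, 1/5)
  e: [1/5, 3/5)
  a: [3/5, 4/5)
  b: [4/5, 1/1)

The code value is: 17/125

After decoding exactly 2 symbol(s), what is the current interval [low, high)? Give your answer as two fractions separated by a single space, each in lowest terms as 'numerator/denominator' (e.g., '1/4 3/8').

Step 1: interval [0/1, 1/1), width = 1/1 - 0/1 = 1/1
  'f': [0/1 + 1/1*0/1, 0/1 + 1/1*1/5) = [0/1, 1/5) <- contains code 17/125
  'e': [0/1 + 1/1*1/5, 0/1 + 1/1*3/5) = [1/5, 3/5)
  'a': [0/1 + 1/1*3/5, 0/1 + 1/1*4/5) = [3/5, 4/5)
  'b': [0/1 + 1/1*4/5, 0/1 + 1/1*1/1) = [4/5, 1/1)
  emit 'f', narrow to [0/1, 1/5)
Step 2: interval [0/1, 1/5), width = 1/5 - 0/1 = 1/5
  'f': [0/1 + 1/5*0/1, 0/1 + 1/5*1/5) = [0/1, 1/25)
  'e': [0/1 + 1/5*1/5, 0/1 + 1/5*3/5) = [1/25, 3/25)
  'a': [0/1 + 1/5*3/5, 0/1 + 1/5*4/5) = [3/25, 4/25) <- contains code 17/125
  'b': [0/1 + 1/5*4/5, 0/1 + 1/5*1/1) = [4/25, 1/5)
  emit 'a', narrow to [3/25, 4/25)

Answer: 3/25 4/25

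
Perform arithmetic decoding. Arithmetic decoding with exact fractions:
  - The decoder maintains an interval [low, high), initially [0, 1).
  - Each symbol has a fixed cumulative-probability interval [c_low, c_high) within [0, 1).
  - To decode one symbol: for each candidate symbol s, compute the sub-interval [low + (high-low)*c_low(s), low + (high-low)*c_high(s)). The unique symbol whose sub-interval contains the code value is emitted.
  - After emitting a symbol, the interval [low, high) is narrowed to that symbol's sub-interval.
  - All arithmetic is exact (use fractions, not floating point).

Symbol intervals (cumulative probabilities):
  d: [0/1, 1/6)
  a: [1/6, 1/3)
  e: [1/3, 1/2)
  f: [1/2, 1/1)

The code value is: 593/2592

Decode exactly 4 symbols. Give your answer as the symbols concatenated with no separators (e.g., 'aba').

Step 1: interval [0/1, 1/1), width = 1/1 - 0/1 = 1/1
  'd': [0/1 + 1/1*0/1, 0/1 + 1/1*1/6) = [0/1, 1/6)
  'a': [0/1 + 1/1*1/6, 0/1 + 1/1*1/3) = [1/6, 1/3) <- contains code 593/2592
  'e': [0/1 + 1/1*1/3, 0/1 + 1/1*1/2) = [1/3, 1/2)
  'f': [0/1 + 1/1*1/2, 0/1 + 1/1*1/1) = [1/2, 1/1)
  emit 'a', narrow to [1/6, 1/3)
Step 2: interval [1/6, 1/3), width = 1/3 - 1/6 = 1/6
  'd': [1/6 + 1/6*0/1, 1/6 + 1/6*1/6) = [1/6, 7/36)
  'a': [1/6 + 1/6*1/6, 1/6 + 1/6*1/3) = [7/36, 2/9)
  'e': [1/6 + 1/6*1/3, 1/6 + 1/6*1/2) = [2/9, 1/4) <- contains code 593/2592
  'f': [1/6 + 1/6*1/2, 1/6 + 1/6*1/1) = [1/4, 1/3)
  emit 'e', narrow to [2/9, 1/4)
Step 3: interval [2/9, 1/4), width = 1/4 - 2/9 = 1/36
  'd': [2/9 + 1/36*0/1, 2/9 + 1/36*1/6) = [2/9, 49/216)
  'a': [2/9 + 1/36*1/6, 2/9 + 1/36*1/3) = [49/216, 25/108) <- contains code 593/2592
  'e': [2/9 + 1/36*1/3, 2/9 + 1/36*1/2) = [25/108, 17/72)
  'f': [2/9 + 1/36*1/2, 2/9 + 1/36*1/1) = [17/72, 1/4)
  emit 'a', narrow to [49/216, 25/108)
Step 4: interval [49/216, 25/108), width = 25/108 - 49/216 = 1/216
  'd': [49/216 + 1/216*0/1, 49/216 + 1/216*1/6) = [49/216, 295/1296)
  'a': [49/216 + 1/216*1/6, 49/216 + 1/216*1/3) = [295/1296, 37/162)
  'e': [49/216 + 1/216*1/3, 49/216 + 1/216*1/2) = [37/162, 11/48) <- contains code 593/2592
  'f': [49/216 + 1/216*1/2, 49/216 + 1/216*1/1) = [11/48, 25/108)
  emit 'e', narrow to [37/162, 11/48)

Answer: aeae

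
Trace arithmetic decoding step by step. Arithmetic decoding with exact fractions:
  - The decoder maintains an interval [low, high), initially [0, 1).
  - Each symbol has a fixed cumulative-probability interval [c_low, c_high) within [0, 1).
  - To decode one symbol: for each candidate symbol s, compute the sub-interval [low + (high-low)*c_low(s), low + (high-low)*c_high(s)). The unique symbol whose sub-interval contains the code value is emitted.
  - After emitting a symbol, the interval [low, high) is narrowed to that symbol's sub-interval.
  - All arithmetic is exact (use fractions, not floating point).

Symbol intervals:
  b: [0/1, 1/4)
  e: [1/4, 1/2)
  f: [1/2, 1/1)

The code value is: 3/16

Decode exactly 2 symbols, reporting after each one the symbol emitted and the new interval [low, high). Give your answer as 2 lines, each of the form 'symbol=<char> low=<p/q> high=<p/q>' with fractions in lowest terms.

Step 1: interval [0/1, 1/1), width = 1/1 - 0/1 = 1/1
  'b': [0/1 + 1/1*0/1, 0/1 + 1/1*1/4) = [0/1, 1/4) <- contains code 3/16
  'e': [0/1 + 1/1*1/4, 0/1 + 1/1*1/2) = [1/4, 1/2)
  'f': [0/1 + 1/1*1/2, 0/1 + 1/1*1/1) = [1/2, 1/1)
  emit 'b', narrow to [0/1, 1/4)
Step 2: interval [0/1, 1/4), width = 1/4 - 0/1 = 1/4
  'b': [0/1 + 1/4*0/1, 0/1 + 1/4*1/4) = [0/1, 1/16)
  'e': [0/1 + 1/4*1/4, 0/1 + 1/4*1/2) = [1/16, 1/8)
  'f': [0/1 + 1/4*1/2, 0/1 + 1/4*1/1) = [1/8, 1/4) <- contains code 3/16
  emit 'f', narrow to [1/8, 1/4)

Answer: symbol=b low=0/1 high=1/4
symbol=f low=1/8 high=1/4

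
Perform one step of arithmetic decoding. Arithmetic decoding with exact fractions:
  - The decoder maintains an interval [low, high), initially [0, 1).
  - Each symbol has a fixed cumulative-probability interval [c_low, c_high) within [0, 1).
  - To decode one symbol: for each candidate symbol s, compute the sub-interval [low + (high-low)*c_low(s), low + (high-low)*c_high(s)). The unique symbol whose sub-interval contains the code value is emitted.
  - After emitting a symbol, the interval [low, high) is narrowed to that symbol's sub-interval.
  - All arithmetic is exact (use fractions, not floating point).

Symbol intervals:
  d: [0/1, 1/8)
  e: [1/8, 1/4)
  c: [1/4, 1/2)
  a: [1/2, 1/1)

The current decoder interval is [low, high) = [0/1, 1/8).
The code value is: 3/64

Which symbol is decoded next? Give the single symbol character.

Answer: c

Derivation:
Interval width = high − low = 1/8 − 0/1 = 1/8
Scaled code = (code − low) / width = (3/64 − 0/1) / 1/8 = 3/8
  d: [0/1, 1/8) 
  e: [1/8, 1/4) 
  c: [1/4, 1/2) ← scaled code falls here ✓
  a: [1/2, 1/1) 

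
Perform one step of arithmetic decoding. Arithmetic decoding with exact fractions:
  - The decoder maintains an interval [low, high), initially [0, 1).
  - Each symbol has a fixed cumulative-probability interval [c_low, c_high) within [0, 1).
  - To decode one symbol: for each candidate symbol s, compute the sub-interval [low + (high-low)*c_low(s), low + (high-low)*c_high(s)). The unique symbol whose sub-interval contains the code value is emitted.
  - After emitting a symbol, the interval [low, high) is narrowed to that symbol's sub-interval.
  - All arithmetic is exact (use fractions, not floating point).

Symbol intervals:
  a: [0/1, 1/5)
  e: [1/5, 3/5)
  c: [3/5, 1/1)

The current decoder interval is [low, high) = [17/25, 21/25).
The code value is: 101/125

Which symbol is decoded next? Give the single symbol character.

Interval width = high − low = 21/25 − 17/25 = 4/25
Scaled code = (code − low) / width = (101/125 − 17/25) / 4/25 = 4/5
  a: [0/1, 1/5) 
  e: [1/5, 3/5) 
  c: [3/5, 1/1) ← scaled code falls here ✓

Answer: c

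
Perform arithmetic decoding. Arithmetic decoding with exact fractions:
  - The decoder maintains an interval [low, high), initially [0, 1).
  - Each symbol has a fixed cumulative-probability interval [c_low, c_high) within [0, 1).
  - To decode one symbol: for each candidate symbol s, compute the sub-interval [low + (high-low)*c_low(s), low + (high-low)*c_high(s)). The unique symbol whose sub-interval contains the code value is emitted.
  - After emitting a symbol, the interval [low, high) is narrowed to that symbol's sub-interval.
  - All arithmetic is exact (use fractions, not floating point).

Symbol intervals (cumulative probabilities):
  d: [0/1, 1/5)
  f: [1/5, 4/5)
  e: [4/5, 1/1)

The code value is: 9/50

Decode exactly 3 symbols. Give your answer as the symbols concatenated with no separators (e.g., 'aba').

Step 1: interval [0/1, 1/1), width = 1/1 - 0/1 = 1/1
  'd': [0/1 + 1/1*0/1, 0/1 + 1/1*1/5) = [0/1, 1/5) <- contains code 9/50
  'f': [0/1 + 1/1*1/5, 0/1 + 1/1*4/5) = [1/5, 4/5)
  'e': [0/1 + 1/1*4/5, 0/1 + 1/1*1/1) = [4/5, 1/1)
  emit 'd', narrow to [0/1, 1/5)
Step 2: interval [0/1, 1/5), width = 1/5 - 0/1 = 1/5
  'd': [0/1 + 1/5*0/1, 0/1 + 1/5*1/5) = [0/1, 1/25)
  'f': [0/1 + 1/5*1/5, 0/1 + 1/5*4/5) = [1/25, 4/25)
  'e': [0/1 + 1/5*4/5, 0/1 + 1/5*1/1) = [4/25, 1/5) <- contains code 9/50
  emit 'e', narrow to [4/25, 1/5)
Step 3: interval [4/25, 1/5), width = 1/5 - 4/25 = 1/25
  'd': [4/25 + 1/25*0/1, 4/25 + 1/25*1/5) = [4/25, 21/125)
  'f': [4/25 + 1/25*1/5, 4/25 + 1/25*4/5) = [21/125, 24/125) <- contains code 9/50
  'e': [4/25 + 1/25*4/5, 4/25 + 1/25*1/1) = [24/125, 1/5)
  emit 'f', narrow to [21/125, 24/125)

Answer: def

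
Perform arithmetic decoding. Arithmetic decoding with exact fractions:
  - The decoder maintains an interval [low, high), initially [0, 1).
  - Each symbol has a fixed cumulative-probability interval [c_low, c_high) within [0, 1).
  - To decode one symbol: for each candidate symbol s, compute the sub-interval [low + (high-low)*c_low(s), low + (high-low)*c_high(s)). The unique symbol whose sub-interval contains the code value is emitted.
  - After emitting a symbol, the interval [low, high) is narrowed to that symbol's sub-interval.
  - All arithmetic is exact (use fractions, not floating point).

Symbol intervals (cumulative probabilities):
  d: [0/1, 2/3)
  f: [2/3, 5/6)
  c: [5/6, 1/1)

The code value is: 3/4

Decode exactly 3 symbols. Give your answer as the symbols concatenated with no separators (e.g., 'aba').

Step 1: interval [0/1, 1/1), width = 1/1 - 0/1 = 1/1
  'd': [0/1 + 1/1*0/1, 0/1 + 1/1*2/3) = [0/1, 2/3)
  'f': [0/1 + 1/1*2/3, 0/1 + 1/1*5/6) = [2/3, 5/6) <- contains code 3/4
  'c': [0/1 + 1/1*5/6, 0/1 + 1/1*1/1) = [5/6, 1/1)
  emit 'f', narrow to [2/3, 5/6)
Step 2: interval [2/3, 5/6), width = 5/6 - 2/3 = 1/6
  'd': [2/3 + 1/6*0/1, 2/3 + 1/6*2/3) = [2/3, 7/9) <- contains code 3/4
  'f': [2/3 + 1/6*2/3, 2/3 + 1/6*5/6) = [7/9, 29/36)
  'c': [2/3 + 1/6*5/6, 2/3 + 1/6*1/1) = [29/36, 5/6)
  emit 'd', narrow to [2/3, 7/9)
Step 3: interval [2/3, 7/9), width = 7/9 - 2/3 = 1/9
  'd': [2/3 + 1/9*0/1, 2/3 + 1/9*2/3) = [2/3, 20/27)
  'f': [2/3 + 1/9*2/3, 2/3 + 1/9*5/6) = [20/27, 41/54) <- contains code 3/4
  'c': [2/3 + 1/9*5/6, 2/3 + 1/9*1/1) = [41/54, 7/9)
  emit 'f', narrow to [20/27, 41/54)

Answer: fdf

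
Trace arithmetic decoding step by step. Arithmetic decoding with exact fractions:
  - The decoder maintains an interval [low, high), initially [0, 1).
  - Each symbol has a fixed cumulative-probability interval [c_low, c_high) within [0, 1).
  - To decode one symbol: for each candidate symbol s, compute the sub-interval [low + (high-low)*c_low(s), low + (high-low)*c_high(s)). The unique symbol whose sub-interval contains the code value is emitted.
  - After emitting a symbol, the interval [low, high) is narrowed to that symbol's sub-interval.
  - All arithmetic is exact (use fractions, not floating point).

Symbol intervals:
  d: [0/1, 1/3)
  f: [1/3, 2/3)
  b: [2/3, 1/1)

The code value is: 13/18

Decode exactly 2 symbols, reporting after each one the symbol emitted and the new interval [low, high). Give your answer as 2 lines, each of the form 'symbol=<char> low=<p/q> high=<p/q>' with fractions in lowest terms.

Step 1: interval [0/1, 1/1), width = 1/1 - 0/1 = 1/1
  'd': [0/1 + 1/1*0/1, 0/1 + 1/1*1/3) = [0/1, 1/3)
  'f': [0/1 + 1/1*1/3, 0/1 + 1/1*2/3) = [1/3, 2/3)
  'b': [0/1 + 1/1*2/3, 0/1 + 1/1*1/1) = [2/3, 1/1) <- contains code 13/18
  emit 'b', narrow to [2/3, 1/1)
Step 2: interval [2/3, 1/1), width = 1/1 - 2/3 = 1/3
  'd': [2/3 + 1/3*0/1, 2/3 + 1/3*1/3) = [2/3, 7/9) <- contains code 13/18
  'f': [2/3 + 1/3*1/3, 2/3 + 1/3*2/3) = [7/9, 8/9)
  'b': [2/3 + 1/3*2/3, 2/3 + 1/3*1/1) = [8/9, 1/1)
  emit 'd', narrow to [2/3, 7/9)

Answer: symbol=b low=2/3 high=1/1
symbol=d low=2/3 high=7/9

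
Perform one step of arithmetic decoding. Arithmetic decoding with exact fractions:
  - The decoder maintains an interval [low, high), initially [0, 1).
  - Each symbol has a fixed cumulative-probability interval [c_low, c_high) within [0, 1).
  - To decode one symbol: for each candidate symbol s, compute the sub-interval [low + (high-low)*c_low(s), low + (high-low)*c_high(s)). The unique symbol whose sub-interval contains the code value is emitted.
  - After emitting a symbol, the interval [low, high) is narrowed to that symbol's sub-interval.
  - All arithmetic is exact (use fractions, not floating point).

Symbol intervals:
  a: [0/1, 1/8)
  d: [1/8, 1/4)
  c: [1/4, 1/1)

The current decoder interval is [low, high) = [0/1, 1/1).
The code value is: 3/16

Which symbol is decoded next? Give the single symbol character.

Answer: d

Derivation:
Interval width = high − low = 1/1 − 0/1 = 1/1
Scaled code = (code − low) / width = (3/16 − 0/1) / 1/1 = 3/16
  a: [0/1, 1/8) 
  d: [1/8, 1/4) ← scaled code falls here ✓
  c: [1/4, 1/1) 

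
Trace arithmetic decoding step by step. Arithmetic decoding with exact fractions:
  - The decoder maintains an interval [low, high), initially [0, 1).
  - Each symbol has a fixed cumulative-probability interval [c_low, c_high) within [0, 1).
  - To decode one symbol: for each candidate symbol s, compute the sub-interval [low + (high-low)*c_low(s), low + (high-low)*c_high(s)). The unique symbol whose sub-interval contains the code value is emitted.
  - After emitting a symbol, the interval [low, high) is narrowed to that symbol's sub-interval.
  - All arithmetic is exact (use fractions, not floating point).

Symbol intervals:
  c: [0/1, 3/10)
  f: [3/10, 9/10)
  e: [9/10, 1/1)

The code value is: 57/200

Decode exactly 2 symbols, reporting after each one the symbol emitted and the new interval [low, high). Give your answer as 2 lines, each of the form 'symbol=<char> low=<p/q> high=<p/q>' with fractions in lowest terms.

Step 1: interval [0/1, 1/1), width = 1/1 - 0/1 = 1/1
  'c': [0/1 + 1/1*0/1, 0/1 + 1/1*3/10) = [0/1, 3/10) <- contains code 57/200
  'f': [0/1 + 1/1*3/10, 0/1 + 1/1*9/10) = [3/10, 9/10)
  'e': [0/1 + 1/1*9/10, 0/1 + 1/1*1/1) = [9/10, 1/1)
  emit 'c', narrow to [0/1, 3/10)
Step 2: interval [0/1, 3/10), width = 3/10 - 0/1 = 3/10
  'c': [0/1 + 3/10*0/1, 0/1 + 3/10*3/10) = [0/1, 9/100)
  'f': [0/1 + 3/10*3/10, 0/1 + 3/10*9/10) = [9/100, 27/100)
  'e': [0/1 + 3/10*9/10, 0/1 + 3/10*1/1) = [27/100, 3/10) <- contains code 57/200
  emit 'e', narrow to [27/100, 3/10)

Answer: symbol=c low=0/1 high=3/10
symbol=e low=27/100 high=3/10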